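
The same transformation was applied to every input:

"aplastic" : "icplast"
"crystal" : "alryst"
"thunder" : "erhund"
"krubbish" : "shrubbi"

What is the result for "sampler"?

erampl

Each output is the input with this applied: delete the first character, then move the last 2 characters to the front (rotate right by 2).
On "sampler": the first step gives "ampler", and the second then gives "erampl".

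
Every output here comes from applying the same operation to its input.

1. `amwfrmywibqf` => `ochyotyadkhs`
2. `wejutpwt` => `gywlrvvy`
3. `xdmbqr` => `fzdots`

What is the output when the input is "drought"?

tfwqjiv

Looking at the pairs, the operation is to swap each adjacent pair of characters (1↔2, 3↔4, ...), then shift every letter 2 places forward in the alphabet (wrapping around).
Applying both steps to "drought": "rduohgt", then "tfwqjiv".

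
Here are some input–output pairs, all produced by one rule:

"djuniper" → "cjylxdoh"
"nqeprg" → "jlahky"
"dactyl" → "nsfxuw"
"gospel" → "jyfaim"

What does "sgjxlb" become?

Rule — swap the front and back halves of the string, then shift every letter 6 places backward in the alphabet (wrapping around).
For "sgjxlb", step one produces "xlbsgj"; step two turns that into "rfvmad".

rfvmad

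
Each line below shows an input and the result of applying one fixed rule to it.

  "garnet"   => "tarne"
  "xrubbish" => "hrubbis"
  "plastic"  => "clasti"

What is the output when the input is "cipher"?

riphe

The rule is to delete the first character, then move the last character to the front.
For "cipher", step one produces "ipher"; step two turns that into "riphe".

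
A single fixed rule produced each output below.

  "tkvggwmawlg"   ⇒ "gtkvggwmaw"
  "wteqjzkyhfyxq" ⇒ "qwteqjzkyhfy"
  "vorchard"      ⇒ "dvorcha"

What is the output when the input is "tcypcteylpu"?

utcypcteyl

The transformation: move the last 2 characters to the front (rotate right by 2), then delete the first character.
Applying both steps to "tcypcteylpu": "putcypcteyl", then "utcypcteyl".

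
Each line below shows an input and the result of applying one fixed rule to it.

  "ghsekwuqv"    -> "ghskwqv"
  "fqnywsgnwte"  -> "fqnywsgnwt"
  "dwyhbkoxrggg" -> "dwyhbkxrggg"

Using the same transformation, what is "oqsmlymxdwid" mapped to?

The transformation: remove every vowel.
For "oqsmlymxdwid" the result is "qsmlymxdwd".

qsmlymxdwd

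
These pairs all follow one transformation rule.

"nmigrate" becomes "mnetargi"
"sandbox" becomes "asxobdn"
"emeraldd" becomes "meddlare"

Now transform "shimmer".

Looking at the pairs, the operation is to reverse the string, then move the last 2 characters to the front (rotate right by 2).
So "shimmer" becomes "hsremmi".

hsremmi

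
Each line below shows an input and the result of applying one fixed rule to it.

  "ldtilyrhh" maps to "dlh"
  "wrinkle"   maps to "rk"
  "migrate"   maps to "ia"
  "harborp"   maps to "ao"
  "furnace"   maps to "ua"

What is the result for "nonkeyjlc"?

oel

What's happening: keep one character in every 3, starting at position 2 (positions 2nd, 5th, 8th, ...).
So "nonkeyjlc" becomes "oel".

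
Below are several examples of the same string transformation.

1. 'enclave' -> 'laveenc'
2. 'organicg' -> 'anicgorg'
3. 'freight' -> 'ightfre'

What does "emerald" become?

raldeme

The pattern: move the first 3 characters to the end (rotate left by 3).
On "emerald" that produces "raldeme".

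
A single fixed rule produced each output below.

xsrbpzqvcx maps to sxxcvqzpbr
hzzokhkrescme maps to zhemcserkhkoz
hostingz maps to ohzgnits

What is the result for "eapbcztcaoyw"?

aewyoactzcbp

The rule is to reverse the string, then move the last 2 characters to the front (rotate right by 2).
Applying both steps to "eapbcztcaoyw": "wyoactzcbpae", then "aewyoactzcbp".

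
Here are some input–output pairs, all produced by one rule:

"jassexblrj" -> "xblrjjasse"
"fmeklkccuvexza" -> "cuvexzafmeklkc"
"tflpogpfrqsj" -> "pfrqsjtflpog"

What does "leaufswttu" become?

Each output is the input with this applied: swap the front and back halves of the string.
So "leaufswttu" becomes "swttuleauf".

swttuleauf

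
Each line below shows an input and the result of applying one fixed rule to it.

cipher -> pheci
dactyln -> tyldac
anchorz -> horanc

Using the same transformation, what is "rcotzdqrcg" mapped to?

qrcrcotzd

In each case the input is transformed by: delete the last character, then move the last 3 characters to the front (rotate right by 3).
Applying that to "rcotzdqrcg" gives "qrcrcotzd".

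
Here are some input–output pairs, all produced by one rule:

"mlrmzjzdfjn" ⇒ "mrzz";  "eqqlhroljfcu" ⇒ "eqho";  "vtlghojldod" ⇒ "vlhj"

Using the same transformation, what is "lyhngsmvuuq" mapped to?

lhgm

Rule — keep every other character starting from the first (positions 1st, 3rd, 5th, ...), then keep only the first 4 characters.
Starting from "lyhngsmvuuq": after the first operation, "lhgmuq"; after the second, "lhgm".
(Check on "vtlghojldod": → "vlhjdd" → "vlhj" ✓)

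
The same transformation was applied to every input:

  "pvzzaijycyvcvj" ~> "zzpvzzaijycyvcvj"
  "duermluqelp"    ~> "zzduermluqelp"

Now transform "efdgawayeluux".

In each case the input is transformed by: prepend "zz".
Doing the same to "efdgawayeluux": "zzefdgawayeluux".

zzefdgawayeluux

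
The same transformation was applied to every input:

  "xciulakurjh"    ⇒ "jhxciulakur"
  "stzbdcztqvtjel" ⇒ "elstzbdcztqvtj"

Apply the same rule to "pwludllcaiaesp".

sppwludllcaiae

The rule is to move the last 2 characters to the front (rotate right by 2).
"pwludllcaiaesp" → "sppwludllcaiae".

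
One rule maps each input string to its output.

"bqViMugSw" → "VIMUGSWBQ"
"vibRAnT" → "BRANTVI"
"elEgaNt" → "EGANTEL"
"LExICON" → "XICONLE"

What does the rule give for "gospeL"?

Rule — move the first 2 characters to the end (rotate left by 2), then convert every letter to uppercase.
Working it through for "gospeL": intermediate "speLgo", final "SPELGO".

SPELGO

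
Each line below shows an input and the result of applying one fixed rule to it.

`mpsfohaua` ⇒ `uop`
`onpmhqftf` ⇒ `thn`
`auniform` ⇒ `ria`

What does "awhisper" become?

What's happening: reverse the string, then keep one character in every 3, starting at position 2 (positions 2nd, 5th, 8th, ...).
So "awhisper" becomes "eia".

eia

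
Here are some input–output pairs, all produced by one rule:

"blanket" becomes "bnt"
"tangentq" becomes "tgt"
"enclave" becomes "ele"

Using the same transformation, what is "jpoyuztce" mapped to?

In each case the input is transformed by: keep one character in every 3, starting at position 1 (positions 1st, 4th, 7th, ...).
For "jpoyuztce" the result is "jyt".

jyt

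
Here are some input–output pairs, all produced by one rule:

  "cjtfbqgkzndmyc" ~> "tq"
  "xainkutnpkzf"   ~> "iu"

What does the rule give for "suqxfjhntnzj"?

qj

Each output is the input with this applied: keep one character in every 3, starting at position 3 (positions 3rd, 6th, 9th, ...), then delete the last 2 characters.
For "suqxfjhntnzj", step one produces "qjtj"; step two turns that into "qj".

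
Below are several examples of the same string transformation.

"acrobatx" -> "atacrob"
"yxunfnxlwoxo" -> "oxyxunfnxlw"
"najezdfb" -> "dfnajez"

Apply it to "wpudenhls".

The transformation: delete the last character, then move the last 2 characters to the front (rotate right by 2).
So "wpudenhls" becomes "hlwpuden".

hlwpuden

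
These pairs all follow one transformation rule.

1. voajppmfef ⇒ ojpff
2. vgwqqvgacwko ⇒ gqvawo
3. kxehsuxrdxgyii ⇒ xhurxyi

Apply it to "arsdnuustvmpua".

rdusvpa

In each case the input is transformed by: keep every other character starting from the second (positions 2nd, 4th, 6th, ...).
"arsdnuustvmpua" → "rdusvpa".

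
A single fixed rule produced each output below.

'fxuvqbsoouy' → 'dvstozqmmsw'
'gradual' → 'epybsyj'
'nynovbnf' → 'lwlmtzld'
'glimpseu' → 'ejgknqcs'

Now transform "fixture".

In each case the input is transformed by: shift every letter 2 places backward in the alphabet (wrapping around).
Doing the same to "fixture": "dgvrspc".

dgvrspc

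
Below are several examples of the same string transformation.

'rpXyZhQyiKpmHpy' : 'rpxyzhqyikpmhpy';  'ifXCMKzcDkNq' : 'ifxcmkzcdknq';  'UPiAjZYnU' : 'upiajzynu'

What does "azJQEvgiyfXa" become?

What's happening: convert every letter to lowercase.
Applying that to "azJQEvgiyfXa" gives "azjqevgiyfxa".

azjqevgiyfxa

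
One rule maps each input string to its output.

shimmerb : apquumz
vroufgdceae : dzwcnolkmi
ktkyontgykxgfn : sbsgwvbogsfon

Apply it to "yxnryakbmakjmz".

gfvzgisjuisru

What's happening: shift every letter 8 places forward in the alphabet (wrapping around), then delete the last character.
For "yxnryakbmakjmz", step one produces "gfvzgisjuisruh"; step two turns that into "gfvzgisjuisru".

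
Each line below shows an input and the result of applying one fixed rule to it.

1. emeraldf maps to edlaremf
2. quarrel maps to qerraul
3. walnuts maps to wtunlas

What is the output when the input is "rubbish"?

Looking at the pairs, the operation is to swap the first and last characters, then reverse the string.
Doing the same to "rubbish": "rsibbuh".

rsibbuh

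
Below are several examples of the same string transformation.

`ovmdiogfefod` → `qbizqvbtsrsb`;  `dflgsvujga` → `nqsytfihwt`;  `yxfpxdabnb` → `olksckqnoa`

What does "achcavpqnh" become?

unpupnicda

Each output is the input with this applied: move the last character to the front, then shift every letter 13 places forward in the alphabet (wrapping around) — i.e. ROT13.
For "achcavpqnh", step one produces "hachcavpqn"; step two turns that into "unpupnicda".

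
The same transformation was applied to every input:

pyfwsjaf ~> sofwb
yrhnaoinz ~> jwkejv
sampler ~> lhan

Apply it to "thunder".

jzan

The transformation: shift every letter 4 places backward in the alphabet (wrapping around), then delete the first 3 characters.
On "thunder": the first step gives "pdqjzan", and the second then gives "jzan".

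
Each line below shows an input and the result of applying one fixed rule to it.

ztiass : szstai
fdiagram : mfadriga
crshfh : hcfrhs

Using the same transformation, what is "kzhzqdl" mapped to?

In each case the input is transformed by: reverse the string, then take characters alternately from the front and the back (1st, last, 2nd, 2nd-last, ...).
Working it through for "kzhzqdl": intermediate "ldqzhzk", final "lkdzqhz".

lkdzqhz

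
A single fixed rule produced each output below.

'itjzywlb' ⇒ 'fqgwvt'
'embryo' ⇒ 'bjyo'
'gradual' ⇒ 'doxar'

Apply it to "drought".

aolrd

In each case the input is transformed by: shift every letter 3 places backward in the alphabet (wrapping around), then delete the last 2 characters.
On "drought": the first step gives "aolrdeq", and the second then gives "aolrd".
(Check on "gradual": → "doxarxi" → "doxar" ✓)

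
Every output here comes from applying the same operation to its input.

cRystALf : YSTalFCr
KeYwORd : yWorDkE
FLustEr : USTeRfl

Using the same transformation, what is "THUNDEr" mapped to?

undeRth

Rule — move the first 2 characters to the end (rotate left by 2), then flip the case of every letter.
On "THUNDEr": the first step gives "UNDErTH", and the second then gives "undeRth".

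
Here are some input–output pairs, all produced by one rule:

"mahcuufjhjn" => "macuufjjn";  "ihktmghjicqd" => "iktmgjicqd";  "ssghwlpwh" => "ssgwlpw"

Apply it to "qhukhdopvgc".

qukdopvgc

Rule — remove every "h".
On "qhukhdopvgc" that produces "qukdopvgc".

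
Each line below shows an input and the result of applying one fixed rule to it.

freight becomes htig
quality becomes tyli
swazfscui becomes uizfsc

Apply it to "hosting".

ngti

What's happening: delete the first 3 characters, then move the last 2 characters to the front (rotate right by 2).
"hosting" → "ting" → "ngti".
(Check on "swazfscui": → "zfscui" → "uizfsc" ✓)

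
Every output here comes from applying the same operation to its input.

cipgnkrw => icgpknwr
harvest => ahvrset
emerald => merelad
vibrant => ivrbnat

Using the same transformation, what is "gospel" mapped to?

ogpsle

Looking at the pairs, the operation is to swap each adjacent pair of characters (1↔2, 3↔4, ...).
Doing the same to "gospel": "ogpsle".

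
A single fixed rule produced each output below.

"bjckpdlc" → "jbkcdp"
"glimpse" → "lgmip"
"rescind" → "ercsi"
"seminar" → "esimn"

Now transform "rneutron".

nruert

The pattern: delete the last 2 characters, then swap each adjacent pair of characters (1↔2, 3↔4, ...).
Starting from "rneutron": after the first operation, "rneutr"; after the second, "nruert".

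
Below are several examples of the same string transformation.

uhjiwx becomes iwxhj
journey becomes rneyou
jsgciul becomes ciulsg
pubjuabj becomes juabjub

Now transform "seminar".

inarem

In each case the input is transformed by: delete the first character, then move the first 2 characters to the end (rotate left by 2).
Applying both steps to "seminar": "eminar", then "inarem".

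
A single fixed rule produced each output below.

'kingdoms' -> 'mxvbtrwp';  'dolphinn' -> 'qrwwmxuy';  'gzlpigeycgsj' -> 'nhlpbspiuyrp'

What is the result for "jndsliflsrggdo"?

ubappmxswmburo

What's happening: swap the front and back halves of the string, then shift every letter 9 places forward in the alphabet (wrapping around).
"jndsliflsrggdo" → "ubappmxswmburo".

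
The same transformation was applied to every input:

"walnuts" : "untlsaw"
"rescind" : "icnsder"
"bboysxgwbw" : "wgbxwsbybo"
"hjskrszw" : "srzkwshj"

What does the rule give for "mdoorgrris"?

rrigsrmodo

The pattern: move the last 3 characters to the front (rotate right by 3), then take characters alternately from the front and the back (1st, last, 2nd, 2nd-last, ...).
Applying both steps to "mdoorgrris": "rismdoorgr", then "rrigsrmodo".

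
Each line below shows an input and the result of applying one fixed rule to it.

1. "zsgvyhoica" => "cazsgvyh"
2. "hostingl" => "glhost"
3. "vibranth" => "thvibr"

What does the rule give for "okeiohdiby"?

The rule is to move the last 2 characters to the front (rotate right by 2), then delete the last 2 characters.
Starting from "okeiohdiby": after the first operation, "byokeiohdi"; after the second, "byokeioh".
(Check on "hostingl": → "glhostin" → "glhost" ✓)

byokeioh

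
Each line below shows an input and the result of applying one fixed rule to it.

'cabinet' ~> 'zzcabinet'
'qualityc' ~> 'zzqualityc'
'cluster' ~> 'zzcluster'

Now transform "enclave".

zzenclave

The transformation: prepend "zz".
Doing the same to "enclave": "zzenclave".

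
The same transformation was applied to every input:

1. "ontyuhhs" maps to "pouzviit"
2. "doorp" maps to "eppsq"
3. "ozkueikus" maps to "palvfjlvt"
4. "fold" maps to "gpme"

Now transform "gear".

hfbs

Rule — shift every letter 1 place forward in the alphabet (wrapping around).
Doing the same to "gear": "hfbs".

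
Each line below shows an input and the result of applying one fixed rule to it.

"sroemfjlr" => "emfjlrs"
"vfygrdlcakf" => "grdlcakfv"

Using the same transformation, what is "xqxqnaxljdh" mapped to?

The rule is to move the first character to the end, then delete the first 2 characters.
Working it through for "xqxqnaxljdh": intermediate "qxqnaxljdhx", final "qnaxljdhx".

qnaxljdhx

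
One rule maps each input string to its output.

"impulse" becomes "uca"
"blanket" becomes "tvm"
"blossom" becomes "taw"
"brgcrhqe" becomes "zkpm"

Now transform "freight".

zqp

Each output is the input with this applied: keep every other character starting from the second (positions 2nd, 4th, 6th, ...), then shift every letter 8 places forward in the alphabet (wrapping around).
Applying both steps to "freight": "rih", then "zqp".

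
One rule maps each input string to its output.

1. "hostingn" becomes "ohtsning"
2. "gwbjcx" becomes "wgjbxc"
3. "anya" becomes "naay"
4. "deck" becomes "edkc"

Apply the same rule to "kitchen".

ikctehn

The rule is to swap each adjacent pair of characters (1↔2, 3↔4, ...).
Applying that to "kitchen" gives "ikctehn".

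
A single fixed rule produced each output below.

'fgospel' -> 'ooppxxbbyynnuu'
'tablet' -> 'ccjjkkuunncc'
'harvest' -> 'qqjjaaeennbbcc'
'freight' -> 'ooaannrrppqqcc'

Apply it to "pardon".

yyjjaammxxww

The transformation: shift every letter 9 places forward in the alphabet (wrapping around), then double every character.
On "pardon": the first step gives "yjamxw", and the second then gives "yyjjaammxxww".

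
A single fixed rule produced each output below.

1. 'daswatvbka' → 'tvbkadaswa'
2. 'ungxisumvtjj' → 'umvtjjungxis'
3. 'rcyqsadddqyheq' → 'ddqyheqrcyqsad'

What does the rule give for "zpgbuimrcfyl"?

Rule — swap the front and back halves of the string.
Applying that to "zpgbuimrcfyl" gives "mrcfylzpgbui".

mrcfylzpgbui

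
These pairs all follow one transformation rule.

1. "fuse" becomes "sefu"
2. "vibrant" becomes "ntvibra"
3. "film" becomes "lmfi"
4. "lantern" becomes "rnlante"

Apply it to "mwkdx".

dxmwk

Looking at the pairs, the operation is to move the last 2 characters to the front (rotate right by 2).
For "mwkdx" the result is "dxmwk".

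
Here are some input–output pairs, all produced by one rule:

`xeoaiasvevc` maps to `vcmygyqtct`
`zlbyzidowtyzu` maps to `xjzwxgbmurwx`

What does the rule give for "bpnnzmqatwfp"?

znllxkoyrud

What's happening: delete the last character, then shift every letter 2 places backward in the alphabet (wrapping around).
Applying both steps to "bpnnzmqatwfp": "bpnnzmqatwf", then "znllxkoyrud".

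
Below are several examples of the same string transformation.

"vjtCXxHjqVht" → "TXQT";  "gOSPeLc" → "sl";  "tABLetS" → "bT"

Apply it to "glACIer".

aE

The pattern: flip the case of every letter, then keep one character in every 3, starting at position 3 (positions 3rd, 6th, 9th, ...).
Applying both steps to "glACIer": "GLaciER", then "aE".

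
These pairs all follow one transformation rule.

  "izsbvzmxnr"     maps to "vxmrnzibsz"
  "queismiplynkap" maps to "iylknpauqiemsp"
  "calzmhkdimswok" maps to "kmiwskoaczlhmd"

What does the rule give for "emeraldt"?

The transformation: swap each adjacent pair of characters (1↔2, 3↔4, ...), then swap the front and back halves of the string.
Working it through for "emeraldt": intermediate "merelatd", final "latdmere".

latdmere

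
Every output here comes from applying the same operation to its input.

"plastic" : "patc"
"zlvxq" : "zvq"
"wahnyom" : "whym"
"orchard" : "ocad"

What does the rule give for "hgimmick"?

himc

Rule — keep every other character starting from the first (positions 1st, 3rd, 5th, ...).
"hgimmick" → "himc".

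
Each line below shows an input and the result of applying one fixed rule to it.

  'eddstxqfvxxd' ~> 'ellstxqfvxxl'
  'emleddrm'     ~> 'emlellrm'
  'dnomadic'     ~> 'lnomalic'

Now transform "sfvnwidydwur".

The transformation: replace every "d" with "l".
On "sfvnwidydwur" that produces "sfvnwilylwur".

sfvnwilylwur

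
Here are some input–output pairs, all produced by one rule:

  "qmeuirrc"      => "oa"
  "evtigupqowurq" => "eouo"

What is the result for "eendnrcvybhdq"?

The transformation: shift every letter 2 places backward in the alphabet (wrapping around), then keep only the vowels.
Applying that to "eendnrcvybhdq" gives "ao".

ao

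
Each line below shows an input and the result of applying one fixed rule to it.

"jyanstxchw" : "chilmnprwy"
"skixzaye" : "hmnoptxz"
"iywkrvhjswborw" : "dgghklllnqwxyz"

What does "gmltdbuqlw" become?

The pattern: shift every letter 11 places backward in the alphabet (wrapping around), then sort the characters into alphabetical order.
"gmltdbuqlw" → "vbaisqjfal" → "aabfijlqsv".
(Check on "jyanstxchw": → "ynpchimrwl" → "chilmnprwy" ✓)

aabfijlqsv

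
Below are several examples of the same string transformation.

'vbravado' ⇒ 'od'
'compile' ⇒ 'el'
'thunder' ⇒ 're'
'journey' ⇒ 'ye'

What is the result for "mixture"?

What's happening: reverse the string, then keep only the first 2 characters.
Working it through for "mixture": intermediate "erutxim", final "er".

er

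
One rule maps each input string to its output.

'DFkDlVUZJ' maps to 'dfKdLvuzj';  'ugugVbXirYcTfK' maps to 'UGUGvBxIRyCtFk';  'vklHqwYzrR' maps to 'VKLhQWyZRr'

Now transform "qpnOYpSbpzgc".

In each case the input is transformed by: flip the case of every letter.
"qpnOYpSbpzgc" → "QPNoyPsBPZGC".

QPNoyPsBPZGC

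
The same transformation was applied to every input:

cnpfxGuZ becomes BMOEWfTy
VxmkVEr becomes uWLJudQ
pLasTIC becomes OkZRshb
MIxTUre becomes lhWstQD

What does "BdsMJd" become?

aCRliC

Each output is the input with this applied: shift every letter 1 place backward in the alphabet (wrapping around), then flip the case of every letter.
"BdsMJd" → "AcrLIc" → "aCRliC".
(Check on "VxmkVEr": → "UwljUDq" → "uWLJudQ" ✓)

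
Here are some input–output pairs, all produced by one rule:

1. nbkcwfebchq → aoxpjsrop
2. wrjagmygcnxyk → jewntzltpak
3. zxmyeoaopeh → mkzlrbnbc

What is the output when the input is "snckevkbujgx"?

What's happening: shift every letter 13 places forward in the alphabet (wrapping around) — i.e. ROT13, then delete the last 2 characters.
Starting from "snckevkbujgx": after the first operation, "fapxrixohwtk"; after the second, "fapxrixohw".

fapxrixohw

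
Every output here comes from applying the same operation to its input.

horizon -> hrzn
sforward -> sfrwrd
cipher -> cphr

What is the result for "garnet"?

The rule is to remove every vowel.
"garnet" → "grnt".

grnt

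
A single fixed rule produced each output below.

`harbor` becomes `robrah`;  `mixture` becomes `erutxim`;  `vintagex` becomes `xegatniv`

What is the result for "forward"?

The transformation: reverse the string.
So "forward" becomes "drawrof".

drawrof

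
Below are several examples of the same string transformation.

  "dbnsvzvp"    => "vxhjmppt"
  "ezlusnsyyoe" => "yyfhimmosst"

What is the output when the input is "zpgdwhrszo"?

xabijlmqtt

Each output is the input with this applied: sort the characters into alphabetical order, then shift every letter 6 places backward in the alphabet (wrapping around).
Applying that to "zpgdwhrszo" gives "xabijlmqtt".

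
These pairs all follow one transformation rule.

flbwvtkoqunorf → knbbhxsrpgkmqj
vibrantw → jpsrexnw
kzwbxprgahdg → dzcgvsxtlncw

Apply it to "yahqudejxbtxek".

taguwdmqzaftxp

The transformation: shift every letter 4 places backward in the alphabet (wrapping around), then move the last 3 characters to the front (rotate right by 3).
So "yahqudejxbtxek" becomes "taguwdmqzaftxp".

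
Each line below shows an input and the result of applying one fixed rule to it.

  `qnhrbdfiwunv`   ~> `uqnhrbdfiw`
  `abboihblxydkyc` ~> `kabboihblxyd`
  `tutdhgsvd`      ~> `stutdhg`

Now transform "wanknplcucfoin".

The transformation: delete the last 2 characters, then move the last character to the front.
Starting from "wanknplcucfoin": after the first operation, "wanknplcucfo"; after the second, "owanknplcucf".

owanknplcucf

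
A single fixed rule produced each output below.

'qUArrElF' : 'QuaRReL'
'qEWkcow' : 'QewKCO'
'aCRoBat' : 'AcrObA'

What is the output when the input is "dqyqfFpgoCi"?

The pattern: delete the last character, then flip the case of every letter.
Applying both steps to "dqyqfFpgoCi": "dqyqfFpgoC", then "DQYQFfPGOc".

DQYQFfPGOc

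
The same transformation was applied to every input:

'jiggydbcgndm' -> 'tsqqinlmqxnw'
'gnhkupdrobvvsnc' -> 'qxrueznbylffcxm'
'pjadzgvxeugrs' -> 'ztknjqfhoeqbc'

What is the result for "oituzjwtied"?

ysdejtgdson

What's happening: shift every letter 10 places forward in the alphabet (wrapping around).
On "oituzjwtied" that produces "ysdejtgdson".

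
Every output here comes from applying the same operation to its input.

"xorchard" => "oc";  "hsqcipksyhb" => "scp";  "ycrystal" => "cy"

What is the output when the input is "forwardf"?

ow

Each output is the input with this applied: keep every other character starting from the second (positions 2nd, 4th, 6th, ...), then delete the last 2 characters.
For "forwardf" the result is "ow".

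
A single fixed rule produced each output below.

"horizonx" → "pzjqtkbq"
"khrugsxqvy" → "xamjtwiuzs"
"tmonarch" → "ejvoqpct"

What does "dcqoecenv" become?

pxfesqgeg

The pattern: move the last 2 characters to the front (rotate right by 2), then shift every letter 2 places forward in the alphabet (wrapping around).
For "dcqoecenv" the result is "pxfesqgeg".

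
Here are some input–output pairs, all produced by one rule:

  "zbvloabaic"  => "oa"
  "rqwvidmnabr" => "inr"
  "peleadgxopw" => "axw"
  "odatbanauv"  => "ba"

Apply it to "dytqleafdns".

lfs

The transformation: delete the first 3 characters, then keep one character in every 3, starting at position 2 (positions 2nd, 5th, 8th, ...).
For "dytqleafdns" the result is "lfs".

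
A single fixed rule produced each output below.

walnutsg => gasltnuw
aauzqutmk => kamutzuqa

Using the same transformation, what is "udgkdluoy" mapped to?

The pattern: take characters alternately from the front and the back (1st, last, 2nd, 2nd-last, ...), then move the first character to the end.
Applying both steps to "udgkdluoy": "uydogukld", then "ydogukldu".
(Check on "aauzqutmk": → "akamutzuq" → "kamutzuqa" ✓)

ydogukldu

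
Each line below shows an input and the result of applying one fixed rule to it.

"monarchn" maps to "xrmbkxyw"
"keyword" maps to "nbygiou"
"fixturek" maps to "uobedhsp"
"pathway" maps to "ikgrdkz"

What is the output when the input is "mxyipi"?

In each case the input is transformed by: shift every letter 10 places forward in the alphabet (wrapping around), then reverse the string.
For "mxyipi", step one produces "whiszs"; step two turns that into "szsihw".
(Check on "pathway": → "zkdrgki" → "ikgrdkz" ✓)

szsihw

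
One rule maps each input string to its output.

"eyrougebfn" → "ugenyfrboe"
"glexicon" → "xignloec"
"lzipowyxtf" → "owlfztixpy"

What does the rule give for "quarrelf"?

rrqfulae

Each output is the input with this applied: take characters alternately from the front and the back (1st, last, 2nd, 2nd-last, ...), then move the last 2 characters to the front (rotate right by 2).
Starting from "quarrelf": after the first operation, "qfulaerr"; after the second, "rrqfulae".
(Check on "lzipowyxtf": → "lfztixpyow" → "owlfztixpy" ✓)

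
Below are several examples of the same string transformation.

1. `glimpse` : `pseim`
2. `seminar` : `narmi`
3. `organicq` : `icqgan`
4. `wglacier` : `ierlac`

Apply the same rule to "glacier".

In each case the input is transformed by: delete the first 2 characters, then move the last 3 characters to the front (rotate right by 3).
Applying both steps to "glacier": "acier", then "ierac".

ierac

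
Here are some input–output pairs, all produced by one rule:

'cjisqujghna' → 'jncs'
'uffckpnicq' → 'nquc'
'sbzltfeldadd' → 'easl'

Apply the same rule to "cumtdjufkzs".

uzct

What's happening: keep one character in every 3, starting at position 1 (positions 1st, 4th, 7th, ...), then swap the front and back halves of the string.
On "cumtdjufkzs": the first step gives "ctuz", and the second then gives "uzct".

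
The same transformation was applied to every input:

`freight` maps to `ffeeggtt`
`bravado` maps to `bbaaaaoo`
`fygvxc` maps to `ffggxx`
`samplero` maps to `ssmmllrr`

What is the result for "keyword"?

kkyyoodd

The pattern: keep every other character starting from the first (positions 1st, 3rd, 5th, ...), then double every character.
On "keyword": the first step gives "kyod", and the second then gives "kkyyoodd".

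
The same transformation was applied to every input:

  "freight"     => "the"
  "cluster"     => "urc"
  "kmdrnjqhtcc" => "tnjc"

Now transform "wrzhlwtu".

The pattern: sort the characters into reverse alphabetical order, then keep one character in every 3, starting at position 1 (positions 1st, 4th, 7th, ...).
Starting from "wrzhlwtu": after the first operation, "zwwutrlh"; after the second, "zul".
(Check on "freight": → "trihgfe" → "the" ✓)

zul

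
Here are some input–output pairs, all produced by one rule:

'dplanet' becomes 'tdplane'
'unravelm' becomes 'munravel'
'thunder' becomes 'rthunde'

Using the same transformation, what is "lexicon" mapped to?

Looking at the pairs, the operation is to move the last character to the front.
"lexicon" → "nlexico".

nlexico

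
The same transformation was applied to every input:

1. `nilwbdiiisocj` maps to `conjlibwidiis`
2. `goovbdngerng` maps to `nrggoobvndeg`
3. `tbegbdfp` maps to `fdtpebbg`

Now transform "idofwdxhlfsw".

Rule — move the last 3 characters to the front (rotate right by 3), then swap each adjacent pair of characters (1↔2, 3↔4, ...).
"idofwdxhlfsw" → "fswidofwdxhl" → "sfiwodwfxdlh".

sfiwodwfxdlh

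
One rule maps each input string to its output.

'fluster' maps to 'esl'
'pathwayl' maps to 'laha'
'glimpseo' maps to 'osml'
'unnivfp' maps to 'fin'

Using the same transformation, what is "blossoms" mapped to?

The transformation: keep every other character starting from the second (positions 2nd, 4th, 6th, ...), then reverse the string.
Starting from "blossoms": after the first operation, "lsos"; after the second, "sosl".

sosl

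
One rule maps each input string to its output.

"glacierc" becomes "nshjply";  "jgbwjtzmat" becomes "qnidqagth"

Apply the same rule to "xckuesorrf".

Each output is the input with this applied: delete the last character, then shift every letter 7 places forward in the alphabet (wrapping around).
"xckuesorrf" → "xckuesorr" → "ejrblzvyy".

ejrblzvyy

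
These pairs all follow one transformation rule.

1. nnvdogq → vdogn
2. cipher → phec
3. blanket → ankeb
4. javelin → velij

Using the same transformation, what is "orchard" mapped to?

Each output is the input with this applied: swap the first and last characters, then delete the first 2 characters.
"orchard" → "drcharo" → "charo".

charo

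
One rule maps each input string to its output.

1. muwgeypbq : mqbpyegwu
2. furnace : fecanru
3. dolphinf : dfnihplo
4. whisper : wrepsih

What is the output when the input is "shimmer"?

What's happening: reverse the string, then move the last character to the front.
"shimmer" → "remmihs" → "sremmih".

sremmih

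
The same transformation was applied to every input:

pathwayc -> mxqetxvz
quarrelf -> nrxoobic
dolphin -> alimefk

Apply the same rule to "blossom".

yilpplj

In each case the input is transformed by: shift every letter 3 places backward in the alphabet (wrapping around).
So "blossom" becomes "yilpplj".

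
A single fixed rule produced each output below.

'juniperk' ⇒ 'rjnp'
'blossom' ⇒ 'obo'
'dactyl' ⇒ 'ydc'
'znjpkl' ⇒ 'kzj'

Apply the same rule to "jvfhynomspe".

pjfyo

Looking at the pairs, the operation is to move the last 3 characters to the front (rotate right by 3), then keep every other character starting from the second (positions 2nd, 4th, 6th, ...).
Working it through for "jvfhynomspe": intermediate "spejvfhynom", final "pjfyo".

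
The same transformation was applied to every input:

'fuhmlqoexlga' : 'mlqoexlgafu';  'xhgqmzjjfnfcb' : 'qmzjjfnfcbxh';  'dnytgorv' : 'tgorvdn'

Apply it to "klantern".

nternkl

Looking at the pairs, the operation is to move the first 2 characters to the end (rotate left by 2), then delete the first character.
On "klantern": the first step gives "anternkl", and the second then gives "nternkl".
(Check on "xhgqmzjjfnfcb": → "gqmzjjfnfcbxh" → "qmzjjfnfcbxh" ✓)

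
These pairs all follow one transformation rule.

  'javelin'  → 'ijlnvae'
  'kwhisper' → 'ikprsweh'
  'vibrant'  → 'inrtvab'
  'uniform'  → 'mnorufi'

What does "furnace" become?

efnruac

In each case the input is transformed by: sort the characters into alphabetical order, then move the first 2 characters to the end (rotate left by 2).
For "furnace", step one produces "acefnru"; step two turns that into "efnruac".
(Check on "uniform": → "fimnoru" → "mnorufi" ✓)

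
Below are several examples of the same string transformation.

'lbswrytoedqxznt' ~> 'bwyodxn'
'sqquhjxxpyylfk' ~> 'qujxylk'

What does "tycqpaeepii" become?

yqaei

What's happening: keep every other character starting from the second (positions 2nd, 4th, 6th, ...).
Doing the same to "tycqpaeepii": "yqaei".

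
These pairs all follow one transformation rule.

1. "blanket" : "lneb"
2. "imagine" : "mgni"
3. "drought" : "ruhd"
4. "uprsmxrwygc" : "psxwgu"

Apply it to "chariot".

Each output is the input with this applied: move the first character to the end, then keep every other character starting from the first (positions 1st, 3rd, 5th, ...).
Applying both steps to "chariot": "hariotc", then "hroc".

hroc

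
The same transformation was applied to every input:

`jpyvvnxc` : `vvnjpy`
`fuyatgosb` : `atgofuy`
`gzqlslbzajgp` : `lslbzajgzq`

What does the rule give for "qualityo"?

Each output is the input with this applied: delete the last 2 characters, then move the first 3 characters to the end (rotate left by 3).
Applying both steps to "qualityo": "qualit", then "litqua".

litqua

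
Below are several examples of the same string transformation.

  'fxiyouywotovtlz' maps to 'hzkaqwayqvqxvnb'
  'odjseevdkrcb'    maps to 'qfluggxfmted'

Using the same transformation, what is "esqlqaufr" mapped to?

gusnscwht

In each case the input is transformed by: shift every letter 2 places forward in the alphabet (wrapping around).
Doing the same to "esqlqaufr": "gusnscwht".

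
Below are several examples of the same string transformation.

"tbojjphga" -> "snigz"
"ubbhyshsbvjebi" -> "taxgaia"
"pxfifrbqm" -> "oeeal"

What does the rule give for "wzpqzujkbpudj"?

voyiati

The rule is to keep every other character starting from the first (positions 1st, 3rd, 5th, ...), then shift every letter 1 place backward in the alphabet (wrapping around).
For "wzpqzujkbpudj", step one produces "wpzjbuj"; step two turns that into "voyiati".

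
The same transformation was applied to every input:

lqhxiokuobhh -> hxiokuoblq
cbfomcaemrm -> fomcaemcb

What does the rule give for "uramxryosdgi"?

amxryosdur

Each output is the input with this applied: delete the last 2 characters, then move the first 2 characters to the end (rotate left by 2).
"uramxryosdgi" → "uramxryosd" → "amxryosdur".
(Check on "lqhxiokuobhh": → "lqhxiokuob" → "hxiokuoblq" ✓)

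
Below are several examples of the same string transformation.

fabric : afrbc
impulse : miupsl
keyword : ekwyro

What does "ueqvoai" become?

Rule — swap each adjacent pair of characters (1↔2, 3↔4, ...), then delete the last character.
"ueqvoai" → "euvqaoi" → "euvqao".
(Check on "impulse": → "miupsle" → "miupsl" ✓)

euvqao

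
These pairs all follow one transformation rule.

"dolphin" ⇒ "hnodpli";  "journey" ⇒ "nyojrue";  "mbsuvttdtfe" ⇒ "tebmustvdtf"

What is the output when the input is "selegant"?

In each case the input is transformed by: swap each adjacent pair of characters (1↔2, 3↔4, ...), then move the last 2 characters to the front (rotate right by 2).
On "selegant": the first step gives "eselagtn", and the second then gives "tneselag".
(Check on "dolphin": → "odplihn" → "hnodpli" ✓)

tneselag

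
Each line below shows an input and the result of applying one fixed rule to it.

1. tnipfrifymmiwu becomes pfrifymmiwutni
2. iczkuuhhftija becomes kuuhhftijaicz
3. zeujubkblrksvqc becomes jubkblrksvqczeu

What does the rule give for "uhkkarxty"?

The rule is to move the first 3 characters to the end (rotate left by 3).
"uhkkarxty" → "karxtyuhk".

karxtyuhk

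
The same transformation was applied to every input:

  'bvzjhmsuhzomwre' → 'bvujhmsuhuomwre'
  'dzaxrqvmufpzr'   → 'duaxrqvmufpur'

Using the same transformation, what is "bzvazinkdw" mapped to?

The transformation: replace every "z" with "u".
For "bzvazinkdw" the result is "buvauinkdw".

buvauinkdw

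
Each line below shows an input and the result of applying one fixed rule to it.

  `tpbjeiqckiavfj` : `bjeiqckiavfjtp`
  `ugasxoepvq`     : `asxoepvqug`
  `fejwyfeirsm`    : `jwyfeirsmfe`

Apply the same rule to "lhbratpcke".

bratpckelh

The transformation: move the first 2 characters to the end (rotate left by 2).
"lhbratpcke" → "bratpckelh".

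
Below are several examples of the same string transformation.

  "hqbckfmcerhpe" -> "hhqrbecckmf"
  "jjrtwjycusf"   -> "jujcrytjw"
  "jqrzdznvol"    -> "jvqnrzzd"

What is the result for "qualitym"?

The pattern: delete the last 2 characters, then take characters alternately from the front and the back (1st, last, 2nd, 2nd-last, ...).
On "qualitym": the first step gives "qualit", and the second then gives "qtuial".

qtuial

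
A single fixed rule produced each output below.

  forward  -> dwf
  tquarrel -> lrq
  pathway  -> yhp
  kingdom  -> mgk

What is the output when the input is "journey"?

yrj

The transformation: reverse the string, then keep one character in every 3, starting at position 1 (positions 1st, 4th, 7th, ...).
Applying both steps to "journey": "yenruoj", then "yrj".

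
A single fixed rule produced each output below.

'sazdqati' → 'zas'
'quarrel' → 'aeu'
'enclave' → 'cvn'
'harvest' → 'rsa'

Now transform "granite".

atr

The pattern: move the first 2 characters to the end (rotate left by 2), then keep one character in every 3, starting at position 1 (positions 1st, 4th, 7th, ...).
"granite" → "anitegr" → "atr".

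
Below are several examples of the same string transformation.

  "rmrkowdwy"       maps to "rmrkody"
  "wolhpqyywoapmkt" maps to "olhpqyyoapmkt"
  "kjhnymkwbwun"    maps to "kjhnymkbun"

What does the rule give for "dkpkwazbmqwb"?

What's happening: remove every "w".
So "dkpkwazbmqwb" becomes "dkpkazbmqb".

dkpkazbmqb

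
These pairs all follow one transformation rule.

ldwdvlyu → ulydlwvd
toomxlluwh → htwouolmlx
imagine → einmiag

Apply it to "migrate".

emtiagr

Looking at the pairs, the operation is to take characters alternately from the front and the back (1st, last, 2nd, 2nd-last, ...), then swap each adjacent pair of characters (1↔2, 3↔4, ...).
Working it through for "migrate": intermediate "meitgar", final "emtiagr".
(Check on "toomxlluwh": → "thowoumlxl" → "htwouolmlx" ✓)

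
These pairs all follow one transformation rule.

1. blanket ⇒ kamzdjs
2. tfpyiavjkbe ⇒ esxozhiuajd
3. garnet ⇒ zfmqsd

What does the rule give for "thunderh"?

gsmtdcgq

In each case the input is transformed by: swap each adjacent pair of characters (1↔2, 3↔4, ...), then shift every letter 1 place backward in the alphabet (wrapping around).
Applying both steps to "thunderh": "htnuedhr", then "gsmtdcgq".
(Check on "tfpyiavjkbe": → "ftypaijvbke" → "esxozhiuajd" ✓)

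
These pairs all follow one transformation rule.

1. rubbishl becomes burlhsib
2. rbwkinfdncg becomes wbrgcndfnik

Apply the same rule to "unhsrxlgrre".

hnuerrglxrs

Each output is the input with this applied: reverse the string, then move the last 3 characters to the front (rotate right by 3).
"unhsrxlgrre" → "hnuerrglxrs".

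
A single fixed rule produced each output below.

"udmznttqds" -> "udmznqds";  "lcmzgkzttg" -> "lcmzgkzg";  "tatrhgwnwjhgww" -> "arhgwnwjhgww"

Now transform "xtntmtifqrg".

The transformation: remove every "t".
Applying that to "xtntmtifqrg" gives "xnmifqrg".

xnmifqrg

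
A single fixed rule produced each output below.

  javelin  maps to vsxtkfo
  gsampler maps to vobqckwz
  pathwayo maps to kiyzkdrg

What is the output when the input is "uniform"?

ybwexsp

Rule — move the last 3 characters to the front (rotate right by 3), then shift every letter 10 places forward in the alphabet (wrapping around).
Starting from "uniform": after the first operation, "ormunif"; after the second, "ybwexsp".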